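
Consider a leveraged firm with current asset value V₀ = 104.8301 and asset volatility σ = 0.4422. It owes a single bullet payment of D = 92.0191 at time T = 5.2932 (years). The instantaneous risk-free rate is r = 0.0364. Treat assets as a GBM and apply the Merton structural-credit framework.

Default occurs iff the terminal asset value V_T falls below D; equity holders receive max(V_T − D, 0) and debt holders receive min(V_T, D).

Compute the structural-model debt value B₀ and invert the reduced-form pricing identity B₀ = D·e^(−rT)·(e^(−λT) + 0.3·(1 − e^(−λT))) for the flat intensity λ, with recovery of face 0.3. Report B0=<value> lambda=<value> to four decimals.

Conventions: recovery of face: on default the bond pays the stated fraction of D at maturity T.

B0=53.6151 lambda=0.1027

With assets at 104.8301 and a single debt payment of 92.0191 at 5.2932 years:
d₁ = [ln(V₀/D) + (r + σ²/2)T] / (σ√T)
   = [ln(104.8301/92.0191) + (0.0364 + 0.5·0.4422²)·5.2932] / (0.4422·√5.2932)
   = [0.130345 + 0.710191] / 1.017368 = 0.826187
d₂ = d₁ − σ√T = 0.826187 − 1.017368 = -0.191181
N(d₁) = 0.795651,  N(d₂) = 0.424192,  e^(−rT) = 0.824752
E₀ = V₀·N(d₁) − D·e^(−rT)·N(d₂)
   = 104.8301·0.795651 − 92.0191·0.824752·0.424192 = 51.214989
B₀ = V₀ − E₀ = 104.8301 − 51.214989 = 53.615111
e^(−λT) = (B₀·e^(rT)/D − 0.3)/(1 − 0.3) = (53.6151·1.212486/92.0191 − 0.3)/0.7 = 0.58065286
λ = −ln(0.58065286)/5.2932 = 0.102698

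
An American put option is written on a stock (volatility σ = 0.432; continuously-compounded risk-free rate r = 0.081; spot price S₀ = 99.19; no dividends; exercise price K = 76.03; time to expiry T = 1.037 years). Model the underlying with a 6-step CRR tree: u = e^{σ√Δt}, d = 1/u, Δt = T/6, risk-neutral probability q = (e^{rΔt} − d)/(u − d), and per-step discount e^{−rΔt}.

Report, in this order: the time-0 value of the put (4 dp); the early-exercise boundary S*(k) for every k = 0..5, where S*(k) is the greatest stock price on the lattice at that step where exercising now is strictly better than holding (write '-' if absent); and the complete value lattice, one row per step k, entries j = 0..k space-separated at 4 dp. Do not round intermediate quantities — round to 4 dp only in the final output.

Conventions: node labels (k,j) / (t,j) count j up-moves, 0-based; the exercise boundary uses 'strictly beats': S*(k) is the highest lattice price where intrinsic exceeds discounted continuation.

price = 4.8963
boundary = - - - - 48.3590 57.8728
tree:
4.8963
7.9222 1.9398
12.4843 3.4802 0.4189
19.0154 6.1576 0.8399 0.0000
27.6710 10.7011 1.6842 0.0000 0.0000
35.6209 18.1572 3.3771 0.0000 0.0000 0.0000
42.2638 27.6710 6.7716 0.0000 0.0000 0.0000 0.0000

Δt=0.17283, u=1.19673, d=0.83561, q=0.49426, disc=e^(-rΔt)=0.98610
k=6 terminal: V=max(K-S,0) → 42.2638 27.6710 6.7716 0.0000 0.0000 0.0000 0.0000
k=5: j=0 S=40.4091 intr=35.6209 cont=34.5639 V=35.6209[EX]; j=1 S=57.8728 intr=18.1572 cont=17.1002 V=18.1572[EX]; j=2 S=82.8839 intr=0.0000 cont=3.3771 V=3.3771[hold]; j=3 S=118.7041 intr=0.0000 cont=0.0000 V=0.0000[hold]; j=4 S=170.0047 intr=0.0000 cont=0.0000 V=0.0000[hold]; j=5 S=243.4761 intr=0.0000 cont=0.0000 V=0.0000[hold]  S*(5)=57.8728
k=4: j=0 S=48.3590 intr=27.6710 cont=26.6141 V=27.6710[EX]; j=1 S=69.2584 intr=6.7716 cont=10.7011 V=10.7011[hold]; j=2 S=99.1900 intr=0.0000 cont=1.6842 V=1.6842[hold]; j=3 S=142.0572 intr=0.0000 cont=0.0000 V=0.0000[hold]; j=4 S=203.4505 intr=0.0000 cont=0.0000 V=0.0000[hold]  S*(4)=48.3590
k=3: j=0 S=57.8728 intr=18.1572 cont=19.0154 V=19.0154[hold]; j=1 S=82.8839 intr=0.0000 cont=6.1576 V=6.1576[hold]; j=2 S=118.7041 intr=0.0000 cont=0.8399 V=0.8399[hold]; j=3 S=170.0047 intr=0.0000 cont=0.0000 V=0.0000[hold]  S*(3)=-
k=2: j=0 S=69.2584 intr=6.7716 cont=12.4843 V=12.4843[hold]; j=1 S=99.1900 intr=0.0000 cont=3.4802 V=3.4802[hold]; j=2 S=142.0572 intr=0.0000 cont=0.4189 V=0.4189[hold]  S*(2)=-
k=1: j=0 S=82.8839 intr=0.0000 cont=7.9222 V=7.9222[hold]; j=1 S=118.7041 intr=0.0000 cont=1.9398 V=1.9398[hold]  S*(1)=-
k=0: j=0 S=99.1900 intr=0.0000 cont=4.8963 V=4.8963[hold]  S*(0)=-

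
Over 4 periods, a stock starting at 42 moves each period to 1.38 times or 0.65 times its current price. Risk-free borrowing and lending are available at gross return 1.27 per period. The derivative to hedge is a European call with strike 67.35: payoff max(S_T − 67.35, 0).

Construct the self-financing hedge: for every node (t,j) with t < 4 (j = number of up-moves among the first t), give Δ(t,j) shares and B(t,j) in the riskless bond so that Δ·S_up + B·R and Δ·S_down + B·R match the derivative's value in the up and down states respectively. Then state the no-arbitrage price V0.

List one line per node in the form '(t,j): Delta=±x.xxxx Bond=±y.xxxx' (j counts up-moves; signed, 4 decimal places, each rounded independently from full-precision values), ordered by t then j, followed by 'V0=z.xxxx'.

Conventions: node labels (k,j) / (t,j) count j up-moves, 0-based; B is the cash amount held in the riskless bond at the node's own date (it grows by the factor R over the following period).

(0,0): Delta=0.8088 Bond=-16.3516
(1,0): Delta=0.0987 Bond=-1.3785
(1,1): Delta=0.8682 Bond=-24.2064
(2,0): Delta=0.0000 Bond=0.0000
(2,1): Delta=0.1069 Bond=-2.0613
(2,2): Delta=0.9318 Bond=-35.8306
(3,0): Delta=0.0000 Bond=0.0000
(3,1): Delta=0.0000 Bond=0.0000
(3,2): Delta=0.1158 Bond=-3.0823
(3,3): Delta=1.0000 Bond=-53.0315
V0=17.6198

The replicating-portfolio and risk-neutral prices coincide; use p* = (1.27−0.65)/(1.38−0.65) = 0.8493 for the latter.
Terminal payoffs: V(4,0)=0.0000, V(4,1)=0.0000, V(4,2)=0.0000, V(4,3)=4.3964, V(4,4)=84.9731
  t=3,j=0: stock 11.5343 → up 15.9173 (V=0.0000), down 7.4973 (V=0.0000). Price 0.0000; hedge Δ=0.0000, bond B=0.0000.
  t=3,j=1: stock 24.4881 → up 33.7936 (V=0.0000), down 15.9173 (V=0.0000). Price 0.0000; hedge Δ=0.0000, bond B=0.0000.
  t=3,j=2: stock 51.9901 → up 71.7464 (V=4.3964), down 33.7936 (V=0.0000). Price 2.9401; hedge Δ=0.1158, bond B=-3.0823.
  t=3,j=3: stock 110.3790 → up 152.3231 (V=84.9731), down 71.7464 (V=4.3964). Price 57.3475; hedge Δ=1.0000, bond B=-53.0315.
  t=2,j=0: stock 17.7450 → up 24.4881 (V=0.0000), down 11.5343 (V=0.0000). Price 0.0000; hedge Δ=0.0000, bond B=0.0000.
  t=2,j=1: stock 37.6740 → up 51.9901 (V=2.9401), down 24.4881 (V=0.0000). Price 1.9662; hedge Δ=0.1069, bond B=-2.0613.
  t=2,j=2: stock 79.9848 → up 110.3790 (V=57.3475), down 51.9901 (V=2.9401). Price 38.7001; hedge Δ=0.9318, bond B=-35.8306.
  t=1,j=0: stock 27.3000 → up 37.6740 (V=1.9662), down 17.7450 (V=0.0000). Price 1.3149; hedge Δ=0.0987, bond B=-1.3785.
  t=1,j=1: stock 57.9600 → up 79.9848 (V=38.7001), down 37.6740 (V=1.9662). Price 26.1141; hedge Δ=0.8682, bond B=-24.2064.
  t=0,j=0: stock 42.0000 → up 57.9600 (V=26.1141), down 27.3000 (V=1.3149). Price 17.6198; hedge Δ=0.8088, bond B=-16.3516.
Sanity check at the root: Δ(0,0)·S0 + B(0,0) reproduces V0 = 17.6198.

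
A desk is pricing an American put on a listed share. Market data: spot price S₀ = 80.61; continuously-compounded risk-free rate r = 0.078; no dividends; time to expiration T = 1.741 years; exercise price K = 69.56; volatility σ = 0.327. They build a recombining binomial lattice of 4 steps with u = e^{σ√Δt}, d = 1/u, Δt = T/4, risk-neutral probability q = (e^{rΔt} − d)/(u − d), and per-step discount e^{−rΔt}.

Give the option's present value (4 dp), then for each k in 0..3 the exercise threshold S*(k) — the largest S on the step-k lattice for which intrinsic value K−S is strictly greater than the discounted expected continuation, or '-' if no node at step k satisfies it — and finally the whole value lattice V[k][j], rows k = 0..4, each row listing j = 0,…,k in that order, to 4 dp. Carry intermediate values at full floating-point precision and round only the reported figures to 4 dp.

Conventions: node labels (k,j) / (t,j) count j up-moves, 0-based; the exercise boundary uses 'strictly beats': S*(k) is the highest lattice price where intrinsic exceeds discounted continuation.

params: Δt=0.43525 u=1.24077 d=0.80595 q=0.52569 e^(-rΔt)=0.96662
t_4 payoffs: 35.5488 17.1993 0.0000 0.0000 0.0000
t_3: node(3,0) S=42.2001 payoff=27.3599 vs cont=25.0380 → 27.3599 [stop]  node(3,1) S=64.9676 payoff=4.5924 vs cont=7.8855 → 7.8855 [wait]  node(3,2) S=100.0186 payoff=0.0000 vs cont=0.0000 → 0.0000 [wait]  node(3,3) S=153.9800 payoff=0.0000 vs cont=0.0000 → 0.0000 [wait]  ⇒ S*(3)=42.2001
t_2: node(2,0) S=52.3607 payoff=17.1993 vs cont=16.5508 → 17.1993 [stop]  node(2,1) S=80.6100 payoff=0.0000 vs cont=3.6153 → 3.6153 [wait]  node(2,2) S=124.1002 payoff=0.0000 vs cont=0.0000 → 0.0000 [wait]  ⇒ S*(2)=52.3607
t_1: node(1,0) S=64.9676 payoff=4.5924 vs cont=9.7226 → 9.7226 [wait]  node(1,1) S=100.0186 payoff=0.0000 vs cont=1.6575 → 1.6575 [wait]  ⇒ S*(1)=-
t_0: node(0,0) S=80.6100 payoff=0.0000 vs cont=5.2998 → 5.2998 [wait]  ⇒ S*(0)=-

price = 5.2998
boundary = - - 52.3607 42.2001
tree:
5.2998
9.7226 1.6575
17.1993 3.6153 0.0000
27.3599 7.8855 0.0000 0.0000
35.5488 17.1993 0.0000 0.0000 0.0000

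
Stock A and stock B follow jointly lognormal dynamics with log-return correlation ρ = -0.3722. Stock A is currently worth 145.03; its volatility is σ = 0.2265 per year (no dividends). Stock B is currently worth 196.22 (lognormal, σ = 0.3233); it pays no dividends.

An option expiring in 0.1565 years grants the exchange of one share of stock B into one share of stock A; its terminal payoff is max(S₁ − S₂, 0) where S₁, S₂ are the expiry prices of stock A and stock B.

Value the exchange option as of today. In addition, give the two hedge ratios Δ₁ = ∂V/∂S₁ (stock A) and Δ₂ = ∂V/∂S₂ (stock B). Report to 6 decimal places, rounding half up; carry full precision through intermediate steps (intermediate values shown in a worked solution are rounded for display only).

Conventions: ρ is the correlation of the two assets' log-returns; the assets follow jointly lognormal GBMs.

exchange price = 0.605690
Δ1 = 0.057576
Δ2 = -0.039469

σ_eff = √(σ₁² + σ₂² − 2ρσ₁σ₂) = √(0.2265² + 0.3233² − 2·-0.3722·0.2265·0.3233) = 0.458624
d₁ = (ln(S₁/S₂) + (q₂ − q₁ + σ_eff²/2)T) / (σ_eff√T) = (ln(145.03/196.22) + (0.0 − 0.0 + 0.105168)·0.1565) / 0.181432 = -1.575451
d₂ = d₁ − σ_eff√T = -1.575451 − 0.181432 = -1.756883
N(d₁) = 0.057576,  N(d₂) = 0.039469
V = S₁·e^{−q₁T}·N(d₁) − S₂·e^{−q₂T}·N(d₂) = 8.350270 − 7.744581 = 0.605690
Key observation: pricing in stock B-units makes this a unit-strike call on the ratio S₁/S₂ — the risk-free rate cancels and cannot affect the value.
Δ₁ = e^{−q₁T}·N(d₁) = 0.057576;  Δ₂ = −e^{−q₂T}·N(d₂) = -0.039469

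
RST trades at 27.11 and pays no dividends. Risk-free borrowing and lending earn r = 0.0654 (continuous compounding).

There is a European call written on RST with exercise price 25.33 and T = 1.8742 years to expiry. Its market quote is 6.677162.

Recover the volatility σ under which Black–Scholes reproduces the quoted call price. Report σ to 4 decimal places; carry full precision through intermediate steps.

sigma = 0.2898

At σ = 0.2898 the Black–Scholes value reproduces the quote:
σ√T = 0.2898·√1.8742 = 0.396740
d₁ = (ln(S/K) + (r+σ²/2)T) / (σ√T) = (ln(27.11/25.33) + (0.0654+0.2898²/2)·1.8742) / 0.396740 = (0.067913 + 0.201274) / 0.396740 = 0.678498
d₂ = d₁ − σ√T = 0.678498 − 0.396740 = 0.281757
e^{−rT} = 0.884642
N(d₁) = 0.751272,  N(d₂) = 0.610935
V = S·N(d₁) − K·e^{−rT}·N(d₂) = 20.366980 − 13.689818 = 6.677162 (equal to the quote); since ∂V/∂σ > 0 for all σ, the implied volatility is unique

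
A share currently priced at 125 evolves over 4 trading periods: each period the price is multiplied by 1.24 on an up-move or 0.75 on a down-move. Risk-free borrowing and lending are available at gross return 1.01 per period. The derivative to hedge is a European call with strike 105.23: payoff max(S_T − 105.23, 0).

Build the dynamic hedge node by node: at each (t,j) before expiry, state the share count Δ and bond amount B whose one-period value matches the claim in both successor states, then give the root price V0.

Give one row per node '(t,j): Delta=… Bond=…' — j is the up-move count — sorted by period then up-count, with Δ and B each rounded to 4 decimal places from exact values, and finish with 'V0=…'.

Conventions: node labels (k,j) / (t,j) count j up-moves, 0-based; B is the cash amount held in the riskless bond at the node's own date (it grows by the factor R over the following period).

(0,0): Delta=0.7362 Bond=-56.6866
(1,0): Delta=0.4550 Bond=-30.8892
(1,1): Delta=0.8867 Bond=-80.5758
(2,0): Delta=0.0440 Bond=-2.2949
(2,1): Delta=0.6750 Bond=-56.7663
(2,2): Delta=1.0000 Bond=-103.1566
(3,0): Delta=0.0000 Bond=0.0000
(3,1): Delta=0.0675 Bond=-4.3683
(3,2): Delta=1.0000 Bond=-104.1881
(3,3): Delta=1.0000 Bond=-104.1881
V0=35.3434

Under the risk-neutral measure, an up-move has probability p* = (R−d)/(u−d) = 0.5306 and values discount at R = 1.01.
At maturity the claim pays: V(4,0)=0.0000, V(4,1)=0.0000, V(4,2)=2.8825, V(4,3)=73.5160, V(4,4)=190.2967
(3,0): S=52.7344. Δ = (V_up−V_dn)/(S_up−S_dn) = (0.0000−0.0000)/(65.3906−39.5508) = 0.0000. V = [p*·0.0000 + (1−p*)·0.0000]/1.01 = 0.0000. B = V − Δ·S = 0.0000.
(3,1): S=87.1875. Δ = (V_up−V_dn)/(S_up−S_dn) = (2.8825−0.0000)/(108.1125−65.3906) = 0.0675. V = [p*·2.8825 + (1−p*)·0.0000]/1.01 = 1.5143. B = V − Δ·S = -4.3683.
(3,2): S=144.1500. Δ = (V_up−V_dn)/(S_up−S_dn) = (73.5160−2.8825)/(178.7460−108.1125) = 1.0000. V = [p*·73.5160 + (1−p*)·2.8825]/1.01 = 39.9619. B = V − Δ·S = -104.1881.
(3,3): S=238.3280. Δ = (V_up−V_dn)/(S_up−S_dn) = (190.2967−73.5160)/(295.5267−178.7460) = 1.0000. V = [p*·190.2967 + (1−p*)·73.5160]/1.01 = 134.1399. B = V − Δ·S = -104.1881.
(2,0): S=70.3125. Δ = (V_up−V_dn)/(S_up−S_dn) = (1.5143−0.0000)/(87.1875−52.7344) = 0.0440. V = [p*·1.5143 + (1−p*)·0.0000]/1.01 = 0.7956. B = V − Δ·S = -2.2949.
(2,1): S=116.2500. Δ = (V_up−V_dn)/(S_up−S_dn) = (39.9619−1.5143)/(144.1500−87.1875) = 0.6750. V = [p*·39.9619 + (1−p*)·1.5143]/1.01 = 21.6981. B = V − Δ·S = -56.7663.
(2,2): S=192.2000. Δ = (V_up−V_dn)/(S_up−S_dn) = (134.1399−39.9619)/(238.3280−144.1500) = 1.0000. V = [p*·134.1399 + (1−p*)·39.9619]/1.01 = 89.0434. B = V − Δ·S = -103.1566.
(1,0): S=93.7500. Δ = (V_up−V_dn)/(S_up−S_dn) = (21.6981−0.7956)/(116.2500−70.3125) = 0.4550. V = [p*·21.6981 + (1−p*)·0.7956]/1.01 = 11.7690. B = V − Δ·S = -30.8892.
(1,1): S=155.0000. Δ = (V_up−V_dn)/(S_up−S_dn) = (89.0434−21.6981)/(192.2000−116.2500) = 0.8867. V = [p*·89.0434 + (1−p*)·21.6981]/1.01 = 56.8637. B = V − Δ·S = -80.5758.
(0,0): S=125.0000. Δ = (V_up−V_dn)/(S_up−S_dn) = (56.8637−11.7690)/(155.0000−93.7500) = 0.7362. V = [p*·56.8637 + (1−p*)·11.7690]/1.01 = 35.3434. B = V − Δ·S = -56.6866.
Check: Δ(0,0)·S0 + B(0,0) = 35.3434 = V0.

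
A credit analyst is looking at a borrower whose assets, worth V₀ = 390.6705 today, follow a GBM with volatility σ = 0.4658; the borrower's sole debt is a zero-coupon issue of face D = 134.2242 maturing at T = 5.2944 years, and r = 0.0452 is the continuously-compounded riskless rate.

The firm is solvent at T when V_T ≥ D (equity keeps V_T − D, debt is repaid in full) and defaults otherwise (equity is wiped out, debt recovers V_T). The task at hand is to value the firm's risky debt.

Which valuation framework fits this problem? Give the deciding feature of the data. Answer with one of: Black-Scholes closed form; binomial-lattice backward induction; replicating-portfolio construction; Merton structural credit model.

framework: Merton structural credit model

Key observation: the asked-for credit quantity lives on the firm's capital structure — asset value, asset volatility, debt face 134.2242 — which is the structural model's domain.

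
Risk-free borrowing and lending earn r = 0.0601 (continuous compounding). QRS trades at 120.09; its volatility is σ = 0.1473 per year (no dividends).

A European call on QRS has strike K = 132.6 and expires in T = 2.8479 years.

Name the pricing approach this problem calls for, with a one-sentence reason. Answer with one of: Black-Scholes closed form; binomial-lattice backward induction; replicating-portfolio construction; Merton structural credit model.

framework: Black-Scholes closed form

Key observation: with QRS following a GBM at constant σ and r, the European call struck at 132.6 prices in closed form — nothing here needs a stepwise model or a balance sheet.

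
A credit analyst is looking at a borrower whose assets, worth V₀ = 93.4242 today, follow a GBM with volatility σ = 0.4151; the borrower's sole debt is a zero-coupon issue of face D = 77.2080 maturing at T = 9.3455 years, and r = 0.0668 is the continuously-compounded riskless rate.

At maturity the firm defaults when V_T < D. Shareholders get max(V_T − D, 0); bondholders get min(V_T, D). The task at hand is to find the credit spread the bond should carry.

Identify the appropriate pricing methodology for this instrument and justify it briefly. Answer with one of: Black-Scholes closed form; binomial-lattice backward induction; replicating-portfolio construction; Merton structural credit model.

framework: Merton structural credit model

Key observation: with the firm-asset dynamics (V₀ = 93.4242) and a single zero-coupon liability of face 77.2080 given, debt value, spread, and default probability all derive from the option view of the balance sheet.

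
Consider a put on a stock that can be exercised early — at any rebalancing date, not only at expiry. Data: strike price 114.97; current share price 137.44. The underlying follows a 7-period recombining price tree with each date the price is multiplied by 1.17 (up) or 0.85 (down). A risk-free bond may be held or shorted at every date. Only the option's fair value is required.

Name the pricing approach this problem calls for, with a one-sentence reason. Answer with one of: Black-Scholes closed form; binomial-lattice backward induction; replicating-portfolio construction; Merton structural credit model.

Key observation: the exercise right at every one of the 7 steps is what matters: each node needs max(114.97 − S, continuation), which only the stepwise tree valuation starting from spot 137.44 delivers.

framework: binomial-lattice backward induction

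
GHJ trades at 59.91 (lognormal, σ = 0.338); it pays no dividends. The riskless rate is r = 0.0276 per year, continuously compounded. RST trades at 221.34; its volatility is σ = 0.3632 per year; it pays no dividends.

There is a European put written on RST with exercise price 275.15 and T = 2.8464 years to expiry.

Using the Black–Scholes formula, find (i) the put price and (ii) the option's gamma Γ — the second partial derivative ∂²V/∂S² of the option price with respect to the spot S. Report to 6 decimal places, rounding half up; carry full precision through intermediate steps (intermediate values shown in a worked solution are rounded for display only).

σ√T = 0.3632·√2.8464 = 0.612765
d₁ = (ln(S/K) + (r+σ²/2)T) / (σ√T) = (ln(221.34/275.15) + (0.0276+0.3632²/2)·2.8464) / 0.612765 = (-0.217616 + 0.266301) / 0.612765 = 0.079451
d₂ = d₁ − σ√T = 0.079451 − 0.612765 = -0.533314
e^{−rT} = 0.924446
N(−d₁) = 0.468337,  N(−d₂) = 0.703092
Put price V = K·e^{−rT}·N(−d₂) − S·N(−d₁) = 178.839389 − 103.661731 = 75.177658
φ(d₁) = (1/√(2π))·e^{−d₁²/2} = 0.397685
Γ = φ(d₁) / (S·σ·√T) = 0.002932

price = 75.177658
Γ = 0.002932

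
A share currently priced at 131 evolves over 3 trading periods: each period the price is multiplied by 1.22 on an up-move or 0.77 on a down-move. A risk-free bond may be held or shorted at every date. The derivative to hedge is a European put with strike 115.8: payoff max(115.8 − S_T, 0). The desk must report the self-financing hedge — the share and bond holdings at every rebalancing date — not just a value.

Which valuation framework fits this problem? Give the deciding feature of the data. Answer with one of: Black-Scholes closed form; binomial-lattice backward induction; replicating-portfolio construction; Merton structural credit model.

framework: replicating-portfolio construction

Key observation: the deliverable is the dynamic trading strategy on the 3-step tree (spot 131, moves 1.22 and 0.77), so the valuation must go through the node-by-node replicating-portfolio solve.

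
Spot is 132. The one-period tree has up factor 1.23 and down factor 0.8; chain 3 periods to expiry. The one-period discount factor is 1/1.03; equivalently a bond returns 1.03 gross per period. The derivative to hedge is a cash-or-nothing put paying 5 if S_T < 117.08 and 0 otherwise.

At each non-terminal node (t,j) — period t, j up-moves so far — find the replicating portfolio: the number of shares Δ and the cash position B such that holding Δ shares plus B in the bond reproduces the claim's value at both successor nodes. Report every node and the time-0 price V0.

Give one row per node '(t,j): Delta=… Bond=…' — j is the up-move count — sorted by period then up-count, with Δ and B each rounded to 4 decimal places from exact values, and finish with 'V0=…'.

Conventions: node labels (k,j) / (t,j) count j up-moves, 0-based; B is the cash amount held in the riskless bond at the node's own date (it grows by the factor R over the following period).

(0,0): Delta=-0.0413 Bond=7.5023
(1,0): Delta=-0.0572 Bond=9.4030
(1,1): Delta=-0.0323 Bond=6.2704
(2,0): Delta=0.0000 Bond=4.8544
(2,1): Delta=-0.0895 Bond=13.8858
(2,2): Delta=0.0000 Bond=0.0000
V0=2.0488

The replicating-portfolio and risk-neutral prices coincide; use p* = (1.03−0.8)/(1.23−0.8) = 0.5349 for the latter.
Terminal payoffs: V(3,0)=5.0000, V(3,1)=5.0000, V(3,2)=0.0000, V(3,3)=0.0000
(2,0): S=84.4800. Δ = (V_up−V_dn)/(S_up−S_dn) = (5.0000−5.0000)/(103.9104−67.5840) = 0.0000. V = [p*·5.0000 + (1−p*)·5.0000]/1.03 = 4.8544. B = V − Δ·S = 4.8544.
(2,1): S=129.8880. Δ = (V_up−V_dn)/(S_up−S_dn) = (0.0000−5.0000)/(159.7622−103.9104) = -0.0895. V = [p*·0.0000 + (1−p*)·5.0000]/1.03 = 2.2578. B = V − Δ·S = 13.8858.
(2,2): S=199.7028. Δ = (V_up−V_dn)/(S_up−S_dn) = (0.0000−0.0000)/(245.6344−159.7622) = 0.0000. V = [p*·0.0000 + (1−p*)·0.0000]/1.03 = 0.0000. B = V − Δ·S = 0.0000.
(1,0): S=105.6000. Δ = (V_up−V_dn)/(S_up−S_dn) = (2.2578−4.8544)/(129.8880−84.4800) = -0.0572. V = [p*·2.2578 + (1−p*)·4.8544]/1.03 = 3.3646. B = V − Δ·S = 9.4030.
(1,1): S=162.3600. Δ = (V_up−V_dn)/(S_up−S_dn) = (0.0000−2.2578)/(199.7028−129.8880) = -0.0323. V = [p*·0.0000 + (1−p*)·2.2578]/1.03 = 1.0196. B = V − Δ·S = 6.2704.
(0,0): S=132.0000. Δ = (V_up−V_dn)/(S_up−S_dn) = (1.0196−3.3646)/(162.3600−105.6000) = -0.0413. V = [p*·1.0196 + (1−p*)·3.3646]/1.03 = 2.0488. B = V − Δ·S = 7.5023.
As a check, the time-0 holding Δ(0,0)·S0 + B(0,0) comes to 2.0488 — exactly V0.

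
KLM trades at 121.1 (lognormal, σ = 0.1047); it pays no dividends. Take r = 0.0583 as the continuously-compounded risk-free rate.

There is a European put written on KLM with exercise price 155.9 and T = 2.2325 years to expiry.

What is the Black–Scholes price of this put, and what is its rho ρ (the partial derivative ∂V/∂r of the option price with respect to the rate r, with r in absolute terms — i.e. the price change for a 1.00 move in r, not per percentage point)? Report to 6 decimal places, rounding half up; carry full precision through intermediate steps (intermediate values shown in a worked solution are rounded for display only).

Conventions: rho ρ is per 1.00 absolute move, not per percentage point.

price = 18.265200
ρ = -246.093861

σ√T = 0.1047·√2.2325 = 0.156438
d₁ = (ln(S/K) + (r+σ²/2)T) / (σ√T) = (ln(121.1/155.9) + (0.0583+0.1047²/2)·2.2325) / 0.156438 = (-0.252598 + 0.142391) / 0.156438 = -0.704477
d₂ = d₁ − σ√T = -0.704477 − 0.156438 = -0.860915
e^{−rT} = 0.877960
N(−d₁) = 0.759432,  N(−d₂) = 0.805357
Put price V = K·e^{−rT}·N(−d₂) − S·N(−d₁) = 110.232412 − 91.967212 = 18.265200
ρ = −K·T·e^{−rT}·N(−d₂) = -246.093861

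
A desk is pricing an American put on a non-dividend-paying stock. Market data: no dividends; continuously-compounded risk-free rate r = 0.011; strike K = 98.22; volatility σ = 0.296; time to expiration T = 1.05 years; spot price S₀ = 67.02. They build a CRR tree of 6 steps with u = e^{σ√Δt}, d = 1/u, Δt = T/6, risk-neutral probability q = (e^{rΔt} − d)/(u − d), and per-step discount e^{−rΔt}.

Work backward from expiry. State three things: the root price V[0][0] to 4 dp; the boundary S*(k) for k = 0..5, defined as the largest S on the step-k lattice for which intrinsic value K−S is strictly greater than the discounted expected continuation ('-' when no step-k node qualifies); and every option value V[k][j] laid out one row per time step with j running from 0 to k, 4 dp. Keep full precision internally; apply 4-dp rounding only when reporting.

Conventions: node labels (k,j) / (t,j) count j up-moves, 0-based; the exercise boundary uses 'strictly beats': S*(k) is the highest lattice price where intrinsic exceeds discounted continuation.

Δt=0.17500, u=1.13182, d=0.88353, q=0.47684, disc=e^(-rΔt)=0.99808
k=6 terminal: V=max(K-S,0) → 66.3381 57.3789 45.9020 31.2000 12.3665 0.0000 0.0000
k=5: j=0 S=36.0845 intr=62.1355 cont=61.9466 V=62.1355[EX]; j=1 S=46.2247 intr=51.9953 cont=51.8064 V=51.9953[EX]; j=2 S=59.2144 intr=39.0056 cont=38.8167 V=39.0056[EX]; j=3 S=75.8545 intr=22.3655 cont=22.1766 V=22.3655[EX]; j=4 S=97.1706 intr=1.0494 cont=6.4572 V=6.4572[hold]; j=5 S=124.4768 intr=0.0000 cont=0.0000 V=0.0000[hold]  S*(5)=75.8545
k=4: j=0 S=40.8411 intr=57.3789 cont=57.1900 V=57.3789[EX]; j=1 S=52.3180 intr=45.9020 cont=45.7131 V=45.9020[EX]; j=2 S=67.0200 intr=31.2000 cont=31.0111 V=31.2000[EX]; j=3 S=85.8535 intr=12.3665 cont=14.7513 V=14.7513[hold]; j=4 S=109.9795 intr=0.0000 cont=3.3716 V=3.3716[hold]  S*(4)=67.0200
k=3: j=0 S=46.2247 intr=51.9953 cont=51.8064 V=51.9953[EX]; j=1 S=59.2144 intr=39.0056 cont=38.8167 V=39.0056[EX]; j=2 S=75.8545 intr=22.3655 cont=23.3116 V=23.3116[hold]; j=3 S=97.1706 intr=1.0494 cont=9.3070 V=9.3070[hold]  S*(3)=59.2144
k=2: j=0 S=52.3180 intr=45.9020 cont=45.7131 V=45.9020[EX]; j=1 S=67.0200 intr=31.2000 cont=31.4614 V=31.4614[hold]; j=2 S=85.8535 intr=12.3665 cont=16.6016 V=16.6016[hold]  S*(2)=52.3180
k=1: j=0 S=59.2144 intr=39.0056 cont=38.9411 V=39.0056[EX]; j=1 S=75.8545 intr=22.3655 cont=24.3287 V=24.3287[hold]  S*(1)=59.2144
k=0: j=0 S=67.0200 intr=31.2000 cont=31.9455 V=31.9455[hold]  S*(0)=-

price = 31.9455
boundary = - 59.2144 52.3180 59.2144 67.0200 75.8545
tree:
31.9455
39.0056 24.3287
45.9020 31.4614 16.6016
51.9953 39.0056 23.3116 9.3070
57.3789 45.9020 31.2000 14.7513 3.3716
62.1355 51.9953 39.0056 22.3655 6.4572 0.0000
66.3381 57.3789 45.9020 31.2000 12.3665 0.0000 0.0000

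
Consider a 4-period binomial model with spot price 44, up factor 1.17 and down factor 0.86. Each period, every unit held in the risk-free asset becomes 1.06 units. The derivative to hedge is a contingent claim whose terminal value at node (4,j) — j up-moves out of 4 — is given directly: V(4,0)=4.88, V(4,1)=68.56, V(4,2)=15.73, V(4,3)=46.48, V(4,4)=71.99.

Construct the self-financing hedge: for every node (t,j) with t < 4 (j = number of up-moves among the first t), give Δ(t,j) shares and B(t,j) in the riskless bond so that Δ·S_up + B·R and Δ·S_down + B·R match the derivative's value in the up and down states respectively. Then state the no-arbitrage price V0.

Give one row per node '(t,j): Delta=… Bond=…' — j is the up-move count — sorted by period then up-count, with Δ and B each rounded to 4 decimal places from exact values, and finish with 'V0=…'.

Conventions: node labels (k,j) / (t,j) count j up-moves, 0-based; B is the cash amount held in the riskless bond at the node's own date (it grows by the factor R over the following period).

The replicating-portfolio and risk-neutral prices coincide; use p* = (1.06−0.86)/(1.17−0.86) = 0.6452 for the latter.
Expiry values: V(4,0)=4.8800, V(4,1)=68.5600, V(4,2)=15.7300, V(4,3)=46.4800, V(4,4)=71.9900
(3,0): S=27.9865. Δ = (V_up−V_dn)/(S_up−S_dn) = (68.5600−4.8800)/(32.7442−24.0684) = 7.3400. V = [p*·68.5600 + (1−p*)·4.8800]/1.06 = 43.3621. B = V − Δ·S = -162.0572.
(3,1): S=38.0746. Δ = (V_up−V_dn)/(S_up−S_dn) = (15.7300−68.5600)/(44.5473−32.7442) = -4.4759. V = [p*·15.7300 + (1−p*)·68.5600]/1.06 = 32.5247. B = V − Δ·S = 202.9440.
(3,2): S=51.7992. Δ = (V_up−V_dn)/(S_up−S_dn) = (46.4800−15.7300)/(60.6050−44.5473) = 1.9150. V = [p*·46.4800 + (1−p*)·15.7300]/1.06 = 33.5554. B = V − Δ·S = -65.6382.
(3,3): S=70.4710. Δ = (V_up−V_dn)/(S_up−S_dn) = (71.9900−46.4800)/(82.4510−60.6050) = 1.1677. V = [p*·71.9900 + (1−p*)·46.4800]/1.06 = 59.3755. B = V − Δ·S = -22.9148.
(2,0): S=32.5424. Δ = (V_up−V_dn)/(S_up−S_dn) = (32.5247−43.3621)/(38.0746−27.9865) = -1.0743. V = [p*·32.5247 + (1−p*)·43.3621]/1.06 = 34.3115. B = V − Δ·S = 69.2712.
(2,1): S=44.2728. Δ = (V_up−V_dn)/(S_up−S_dn) = (33.5554−32.5247)/(51.7992−38.0746) = 0.0751. V = [p*·33.5554 + (1−p*)·32.5247]/1.06 = 31.3110. B = V − Δ·S = 27.9860.
(2,2): S=60.2316. Δ = (V_up−V_dn)/(S_up−S_dn) = (59.3755−33.5554)/(70.4710−51.7992) = 1.3828. V = [p*·59.3755 + (1−p*)·33.5554]/1.06 = 47.3713. B = V − Δ·S = -35.9195.
(1,0): S=37.8400. Δ = (V_up−V_dn)/(S_up−S_dn) = (31.3110−34.3115)/(44.2728−32.5424) = -0.2558. V = [p*·31.3110 + (1−p*)·34.3115]/1.06 = 30.5431. B = V − Δ·S = 40.2223.
(1,1): S=51.4800. Δ = (V_up−V_dn)/(S_up−S_dn) = (47.3713−31.3110)/(60.2316−44.2728) = 1.0064. V = [p*·47.3713 + (1−p*)·31.3110]/1.06 = 39.3136. B = V − Δ·S = -12.4937.
(0,0): S=44.0000. Δ = (V_up−V_dn)/(S_up−S_dn) = (39.3136−30.5431)/(51.4800−37.8400) = 0.6430. V = [p*·39.3136 + (1−p*)·30.5431]/1.06 = 34.1524. B = V − Δ·S = 5.8603.
Sanity check at the root: Δ(0,0)·S0 + B(0,0) reproduces V0 = 34.1524.

(0,0): Delta=0.6430 Bond=5.8603
(1,0): Delta=-0.2558 Bond=40.2223
(1,1): Delta=1.0064 Bond=-12.4937
(2,0): Delta=-1.0743 Bond=69.2712
(2,1): Delta=0.0751 Bond=27.9860
(2,2): Delta=1.3828 Bond=-35.9195
(3,0): Delta=7.3400 Bond=-162.0572
(3,1): Delta=-4.4759 Bond=202.9440
(3,2): Delta=1.9150 Bond=-65.6382
(3,3): Delta=1.1677 Bond=-22.9148
V0=34.1524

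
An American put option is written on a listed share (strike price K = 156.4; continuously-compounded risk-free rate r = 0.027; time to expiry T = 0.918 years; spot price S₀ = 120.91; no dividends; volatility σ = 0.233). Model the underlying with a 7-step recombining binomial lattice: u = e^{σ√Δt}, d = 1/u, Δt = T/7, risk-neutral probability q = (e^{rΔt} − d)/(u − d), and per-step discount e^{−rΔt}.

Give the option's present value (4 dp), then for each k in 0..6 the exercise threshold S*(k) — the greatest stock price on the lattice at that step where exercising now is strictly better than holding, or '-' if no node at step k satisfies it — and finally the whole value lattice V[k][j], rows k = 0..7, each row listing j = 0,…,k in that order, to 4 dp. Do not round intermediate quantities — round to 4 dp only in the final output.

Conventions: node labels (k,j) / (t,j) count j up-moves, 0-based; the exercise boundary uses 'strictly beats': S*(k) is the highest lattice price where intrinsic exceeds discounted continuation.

params: Δt=0.13114 u=1.08804 d=0.91908 q=0.49991 e^(-rΔt)=0.99647
t_7 payoffs: 89.4195 77.1064 62.5298 45.2736 24.8451 0.6613 0.0000 0.0000
t_6: node(6,0) S=72.8775 payoff=83.5225 vs cont=82.9697 → 83.5225 [stop]  node(6,1) S=86.2746 payoff=70.1254 vs cont=69.5726 → 70.1254 [stop]  node(6,2) S=102.1345 payoff=54.2655 vs cont=53.7127 → 54.2655 [stop]  node(6,3) S=120.9100 payoff=35.4900 vs cont=34.9372 → 35.4900 [stop]  node(6,4) S=143.1370 payoff=13.2630 vs cont=12.7102 → 13.2630 [stop]  node(6,5) S=169.4500 payoff=0.0000 vs cont=0.3295 → 0.3295 [wait]  node(6,6) S=200.6001 payoff=0.0000 vs cont=0.0000 → 0.0000 [wait]  ⇒ S*(6)=143.1370
t_5: node(5,0) S=79.2936 payoff=77.1064 vs cont=76.5536 → 77.1064 [stop]  node(5,1) S=93.8702 payoff=62.5298 vs cont=61.9770 → 62.5298 [stop]  node(5,2) S=111.1264 payoff=45.2736 vs cont=44.7207 → 45.2736 [stop]  node(5,3) S=131.5549 payoff=24.8451 vs cont=24.2923 → 24.8451 [stop]  node(5,4) S=155.7387 payoff=0.6613 vs cont=6.7734 → 6.7734 [wait]  node(5,5) S=184.3683 payoff=0.0000 vs cont=0.1642 → 0.1642 [wait]  ⇒ S*(5)=131.5549
t_4: node(4,0) S=86.2746 payoff=70.1254 vs cont=69.5726 → 70.1254 [stop]  node(4,1) S=102.1345 payoff=54.2655 vs cont=53.7127 → 54.2655 [stop]  node(4,2) S=120.9100 payoff=35.4900 vs cont=34.9372 → 35.4900 [stop]  node(4,3) S=143.1370 payoff=13.2630 vs cont=15.7549 → 15.7549 [wait]  node(4,4) S=169.4500 payoff=0.0000 vs cont=3.4571 → 3.4571 [wait]  ⇒ S*(4)=120.9100
t_3: node(3,0) S=93.8702 payoff=62.5298 vs cont=61.9770 → 62.5298 [stop]  node(3,1) S=111.1264 payoff=45.2736 vs cont=44.7207 → 45.2736 [stop]  node(3,2) S=131.5549 payoff=24.8451 vs cont=25.5336 → 25.5336 [wait]  node(3,3) S=155.7387 payoff=0.6613 vs cont=9.5731 → 9.5731 [wait]  ⇒ S*(3)=111.1264
t_2: node(2,0) S=102.1345 payoff=54.2655 vs cont=53.7127 → 54.2655 [stop]  node(2,1) S=120.9100 payoff=35.4900 vs cont=35.2802 → 35.4900 [stop]  node(2,2) S=143.1370 payoff=13.2630 vs cont=17.4927 → 17.4927 [wait]  ⇒ S*(2)=120.9100
t_1: node(1,0) S=111.1264 payoff=45.2736 vs cont=44.7207 → 45.2736 [stop]  node(1,1) S=131.5549 payoff=24.8451 vs cont=26.3993 → 26.3993 [wait]  ⇒ S*(1)=111.1264
t_0: node(0,0) S=120.9100 payoff=35.4900 vs cont=35.7114 → 35.7114 [wait]  ⇒ S*(0)=-

price = 35.7114
boundary = - 111.1264 120.9100 111.1264 120.9100 131.5549 143.1370
tree:
35.7114
45.2736 26.3993
54.2655 35.4900 17.4927
62.5298 45.2736 25.5336 9.5731
70.1254 54.2655 35.4900 15.7549 3.4571
77.1064 62.5298 45.2736 24.8451 6.7734 0.1642
83.5225 70.1254 54.2655 35.4900 13.2630 0.3295 0.0000
89.4195 77.1064 62.5298 45.2736 24.8451 0.6613 0.0000 0.0000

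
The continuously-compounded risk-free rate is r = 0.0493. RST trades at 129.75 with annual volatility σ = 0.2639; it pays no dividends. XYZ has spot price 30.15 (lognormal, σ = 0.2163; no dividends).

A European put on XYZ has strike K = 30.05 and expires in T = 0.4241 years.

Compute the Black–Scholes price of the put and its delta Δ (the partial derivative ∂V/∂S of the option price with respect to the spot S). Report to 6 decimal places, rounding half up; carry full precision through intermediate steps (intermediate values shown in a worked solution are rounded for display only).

σ√T = 0.2163·√0.4241 = 0.140861
d₁ = (ln(S/K) + (r+σ²/2)T) / (σ√T) = (ln(30.15/30.05) + (0.0493+0.2163²/2)·0.4241) / 0.140861 = (0.003322 + 0.030829) / 0.140861 = 0.242447
d₂ = d₁ − σ√T = 0.242447 − 0.140861 = 0.101586
e^{−rT} = 0.979309
N(−d₁) = 0.404217,  N(−d₂) = 0.459543
Put price V = K·e^{−rT}·N(−d₂) − S·N(−d₁) = 13.523529 − 12.187142 = 1.336388
Δ = −N(−d₁) = -0.404217

price = 1.336388
Δ = -0.404217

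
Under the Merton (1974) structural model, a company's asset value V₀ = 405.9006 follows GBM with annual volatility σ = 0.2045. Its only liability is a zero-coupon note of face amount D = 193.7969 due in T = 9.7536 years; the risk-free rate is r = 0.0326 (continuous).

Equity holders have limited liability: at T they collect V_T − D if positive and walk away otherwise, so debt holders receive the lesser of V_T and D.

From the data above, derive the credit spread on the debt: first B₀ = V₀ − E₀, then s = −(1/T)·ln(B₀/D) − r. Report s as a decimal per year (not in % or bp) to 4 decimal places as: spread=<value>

Equity is a call on the firm's assets struck at D = 193.7969:
d₁ = [ln(V₀/D) + (r + σ²/2)T] / (σ√T)
   = [ln(405.9006/193.7969) + (0.0326 + 0.5·0.2045²)·9.7536] / (0.2045·√9.7536)
   = [0.739298 + 0.521916] / 0.638669 = 1.974754
d₂ = d₁ − σ√T = 1.974754 − 0.638669 = 1.336085
N(d₁) = 0.975852,  N(d₂) = 0.909239,  e^(−rT) = 0.727627
E₀ = V₀·N(d₁) − D·e^(−rT)·N(d₂)
   = 405.9006·0.975852 − 193.7969·0.727627·0.909239 = 267.885462
B₀ = V₀ − E₀ = 405.9006 − 267.885462 = 138.015138
spread = −(1/T)·ln(B₀/D) − r = −(1/9.7536)·ln(138.015138/193.7969) − 0.0326 = 0.00220226

spread=0.0022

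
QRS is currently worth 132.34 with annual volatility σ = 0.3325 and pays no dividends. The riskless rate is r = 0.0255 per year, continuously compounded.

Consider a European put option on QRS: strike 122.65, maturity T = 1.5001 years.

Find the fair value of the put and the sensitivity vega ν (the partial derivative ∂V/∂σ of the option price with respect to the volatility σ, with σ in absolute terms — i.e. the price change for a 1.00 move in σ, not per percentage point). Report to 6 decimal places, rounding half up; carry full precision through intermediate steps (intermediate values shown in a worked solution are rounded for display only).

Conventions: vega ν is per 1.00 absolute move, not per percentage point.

price = 13.831847
ν = 57.509079

σ√T = 0.3325·√1.5001 = 0.407241
d₁ = (ln(S/K) + (r+σ²/2)T) / (σ√T) = (ln(132.34/122.65) + (0.0255+0.3325²/2)·1.5001) / 0.407241 = (0.076040 + 0.121175) / 0.407241 = 0.484270
d₂ = d₁ − σ√T = 0.484270 − 0.407241 = 0.077029
e^{−rT} = 0.962470
N(−d₁) = 0.314097,  N(−d₂) = 0.469300
Put price V = K·e^{−rT}·N(−d₂) − S·N(−d₁) = 55.399445 − 41.567598 = 13.831847
φ(d₁) = (1/√(2π))·e^{−d₁²/2} = 0.354801
ν = S·φ(d₁)·√T = 57.509079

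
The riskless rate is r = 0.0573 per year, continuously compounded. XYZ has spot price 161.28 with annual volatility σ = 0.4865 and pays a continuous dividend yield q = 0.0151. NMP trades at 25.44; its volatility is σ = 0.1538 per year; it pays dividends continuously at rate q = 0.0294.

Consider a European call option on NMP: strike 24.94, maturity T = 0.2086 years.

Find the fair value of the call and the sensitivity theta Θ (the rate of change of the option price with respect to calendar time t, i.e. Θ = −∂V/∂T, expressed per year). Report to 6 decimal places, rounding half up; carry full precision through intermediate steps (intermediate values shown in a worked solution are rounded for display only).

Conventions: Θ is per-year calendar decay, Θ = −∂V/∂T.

σ√T = 0.1538·√0.2086 = 0.070245
d₁ = (ln(S/K) + (r−q+σ²/2)T) / (σ√T) = (ln(25.44/24.94) + (0.0573−0.0294+0.1538²/2)·0.2086) / 0.070245 = (0.019850 + 0.008287) / 0.070245 = 0.400556
d₂ = d₁ − σ√T = 0.400556 − 0.070245 = 0.330311
e^{−rT} = 0.988118
e^{−qT} = 0.993886
N(d₁) = 0.655626,  N(d₂) = 0.629417
Call price V = S·e^{−qT}·N(d₁) − K·e^{−rT}·N(d₂) = 16.577155 − 15.511157 = 1.065998
φ(d₁) = (1/√(2π))·e^{−d₁²/2} = 0.368188
Θ = −S·e^{−qT}·φ(d₁)·σ/(2√T) + q·S·e^{−qT}·N(d₁) − r·K·e^{−rT}·N(d₂) = −1.567447 + 0.487368 − 0.888789 = -1.968868

price = 1.065998
Θ = -1.968868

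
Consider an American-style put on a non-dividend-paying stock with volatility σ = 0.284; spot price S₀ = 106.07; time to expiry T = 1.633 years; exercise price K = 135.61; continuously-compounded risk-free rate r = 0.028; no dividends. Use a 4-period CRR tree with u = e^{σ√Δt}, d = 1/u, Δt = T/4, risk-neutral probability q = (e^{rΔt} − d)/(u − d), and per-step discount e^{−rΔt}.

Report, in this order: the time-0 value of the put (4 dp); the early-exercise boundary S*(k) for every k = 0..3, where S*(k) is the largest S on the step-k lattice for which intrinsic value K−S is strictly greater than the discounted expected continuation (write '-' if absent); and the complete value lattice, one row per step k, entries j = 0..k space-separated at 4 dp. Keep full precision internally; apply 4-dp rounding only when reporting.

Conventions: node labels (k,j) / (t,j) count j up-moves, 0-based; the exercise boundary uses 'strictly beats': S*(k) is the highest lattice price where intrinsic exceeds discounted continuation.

price = 33.3116
boundary = - 88.4678 73.7867 88.4678
tree:
33.3116
47.1422 19.4873
61.8233 31.1560 7.6201
74.0681 47.1422 15.0033 0.0000
84.2809 61.8233 29.5400 0.0000 0.0000

Δt=0.40825  u=1.19897  d=0.83405  q=0.48626  discount=0.98863
step 4 (expiry): payoffs max(K−S,0) = 84.2809 61.8233 29.5400 0.0000 0.0000
step 3: (k=3,j=0): S=61.5419, K−S=74.0681, hold=72.5267 ⇒ V=74.0681 exercise | (k=3,j=1): S=88.4678, K−S=47.1422, hold=45.6008 ⇒ V=47.1422 exercise | (k=3,j=2): S=127.1744, K−S=8.4356, hold=15.0033 ⇒ V=15.0033 continue | (k=3,j=3): S=182.8160, K−S=0.0000, hold=0.0000 ⇒ V=0.0000 continue  boundary S*=88.4678
step 2: (k=2,j=0): S=73.7867, K−S=61.8233, hold=60.2819 ⇒ V=61.8233 exercise | (k=2,j=1): S=106.0700, K−S=29.5400, hold=31.1560 ⇒ V=31.1560 continue | (k=2,j=2): S=152.4779, K−S=0.0000, hold=7.6201 ⇒ V=7.6201 continue  boundary S*=73.7867
step 1: (k=1,j=0): S=88.4678, K−S=47.1422, hold=46.3777 ⇒ V=47.1422 exercise | (k=1,j=1): S=127.1744, K−S=8.4356, hold=19.4873 ⇒ V=19.4873 continue  boundary S*=88.4678
step 0: (k=0,j=0): S=106.0700, K−S=29.5400, hold=33.3116 ⇒ V=33.3116 continue  boundary S*=-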